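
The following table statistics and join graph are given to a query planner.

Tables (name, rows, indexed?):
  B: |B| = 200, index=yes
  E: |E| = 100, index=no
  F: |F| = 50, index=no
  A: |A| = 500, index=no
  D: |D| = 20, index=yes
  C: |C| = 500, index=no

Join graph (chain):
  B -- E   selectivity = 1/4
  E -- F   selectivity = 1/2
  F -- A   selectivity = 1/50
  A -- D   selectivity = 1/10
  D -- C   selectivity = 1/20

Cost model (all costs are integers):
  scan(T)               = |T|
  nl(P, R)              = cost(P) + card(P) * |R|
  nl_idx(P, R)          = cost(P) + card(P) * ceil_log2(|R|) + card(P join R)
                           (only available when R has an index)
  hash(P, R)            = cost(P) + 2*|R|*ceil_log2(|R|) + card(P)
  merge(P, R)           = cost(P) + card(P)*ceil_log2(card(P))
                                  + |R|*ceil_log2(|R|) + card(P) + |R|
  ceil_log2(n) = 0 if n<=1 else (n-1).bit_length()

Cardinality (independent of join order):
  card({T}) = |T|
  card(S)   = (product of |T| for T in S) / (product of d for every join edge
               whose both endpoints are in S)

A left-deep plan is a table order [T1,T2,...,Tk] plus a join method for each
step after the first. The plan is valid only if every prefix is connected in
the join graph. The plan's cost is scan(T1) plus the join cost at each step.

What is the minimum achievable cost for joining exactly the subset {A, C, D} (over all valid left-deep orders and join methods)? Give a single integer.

Selinger DP over subsets of {A,C,D}:
  {A}: scan cost=500, card=500
  {D}: scan cost=20, card=20
  {C}: scan cost=500, card=500
  {AD}: card=1000; try (D,hash)→1200, (D,nl_idx)→4000, (A,merge)→5140, (D,merge)→5620, (A,hash)→9040, (A,nl)→10020 …(+1); best=1200 via (D,hash)
  {CD}: card=500; try (D,hash)→1200, (D,nl_idx)→3500, (C,merge)→5140, (D,merge)→5620, (C,hash)→9040, (C,nl)→10020 …(+1); best=1200 via (D,hash)
  {ACD}: card=25000; try (A,hash)→10700, (C,hash)→11200, (A,merge)→11200, (C,merge)→17200, (A,nl)→251200, (C,nl)→501200; best=10700 via (A,hash)

10700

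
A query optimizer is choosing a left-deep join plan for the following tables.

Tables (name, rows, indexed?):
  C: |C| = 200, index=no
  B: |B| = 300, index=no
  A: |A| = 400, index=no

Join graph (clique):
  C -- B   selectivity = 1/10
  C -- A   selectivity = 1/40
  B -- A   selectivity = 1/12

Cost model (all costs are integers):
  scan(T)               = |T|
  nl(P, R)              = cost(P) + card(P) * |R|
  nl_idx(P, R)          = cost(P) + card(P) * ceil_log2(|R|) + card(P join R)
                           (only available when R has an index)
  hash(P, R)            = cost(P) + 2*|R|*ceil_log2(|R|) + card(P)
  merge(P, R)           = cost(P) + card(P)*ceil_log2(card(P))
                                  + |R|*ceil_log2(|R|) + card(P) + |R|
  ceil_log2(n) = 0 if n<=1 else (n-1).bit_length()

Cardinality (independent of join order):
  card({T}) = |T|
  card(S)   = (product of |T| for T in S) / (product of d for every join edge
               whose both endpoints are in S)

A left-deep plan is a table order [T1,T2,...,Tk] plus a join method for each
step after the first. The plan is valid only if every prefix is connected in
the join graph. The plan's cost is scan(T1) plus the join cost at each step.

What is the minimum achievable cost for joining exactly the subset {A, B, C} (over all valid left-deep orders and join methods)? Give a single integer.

11400

Selinger DP over subsets of {A,B,C}:
  {C}: scan cost=200, card=200
  {B}: scan cost=300, card=300
  {A}: scan cost=400, card=400
  {BC}: card=6000; try (C,hash)→3800, (B,merge)→5000, (C,merge)→5100, (B,hash)→5800, (B,nl)→60200, (C,nl)→60300; best=3800 via (C,hash)
  {AC}: card=2000; try (C,hash)→4000, (A,merge)→6000, (C,merge)→6200, (A,hash)→7600, (A,nl)→80200, (C,nl)→80400; best=4000 via (C,hash)
  {AB}: card=10000; try (B,hash)→6200, (A,merge)→7300, (B,merge)→7400, (A,hash)→7800, (A,nl)→120300, (B,nl)→120400; best=6200 via (B,hash)
  {ABC}: card=5000; try (B,hash)→11400, (A,hash)→17000, (C,hash)→19400, (B,merge)→31000, (A,merge)→91800, (C,merge)→158000 …(+3); best=11400 via (B,hash)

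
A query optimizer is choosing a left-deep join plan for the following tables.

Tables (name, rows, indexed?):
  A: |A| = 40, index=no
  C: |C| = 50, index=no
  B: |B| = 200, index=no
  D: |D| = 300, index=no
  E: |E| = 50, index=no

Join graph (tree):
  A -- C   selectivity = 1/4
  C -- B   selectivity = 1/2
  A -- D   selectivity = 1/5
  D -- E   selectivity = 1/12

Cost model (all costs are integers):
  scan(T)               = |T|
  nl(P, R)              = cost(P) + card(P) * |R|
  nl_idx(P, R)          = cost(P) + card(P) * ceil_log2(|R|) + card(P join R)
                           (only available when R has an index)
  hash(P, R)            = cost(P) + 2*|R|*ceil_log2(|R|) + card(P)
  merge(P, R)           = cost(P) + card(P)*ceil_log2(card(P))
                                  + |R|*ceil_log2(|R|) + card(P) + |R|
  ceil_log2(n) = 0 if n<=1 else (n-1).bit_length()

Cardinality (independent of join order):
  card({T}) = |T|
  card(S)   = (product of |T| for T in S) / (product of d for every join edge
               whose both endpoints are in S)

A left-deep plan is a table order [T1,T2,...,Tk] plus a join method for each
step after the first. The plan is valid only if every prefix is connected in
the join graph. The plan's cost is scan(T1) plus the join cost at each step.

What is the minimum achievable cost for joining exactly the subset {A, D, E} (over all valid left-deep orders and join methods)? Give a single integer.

2930

Selinger DP over subsets of {A,D,E}:
  {A}: scan cost=40, card=40
  {D}: scan cost=300, card=300
  {E}: scan cost=50, card=50
  {AD}: card=2400; try (A,hash)→1080, (D,merge)→3320, (A,merge)→3580, (D,hash)→5480, (D,nl)→12040, (A,nl)→12300; best=1080 via (A,hash)
  {DE}: card=1250; try (E,hash)→1200, (D,merge)→3400, (E,merge)→3650, (D,hash)→5500, (D,nl)→15050, (E,nl)→15300; best=1200 via (E,hash)
  {ADE}: card=10000; try (A,hash)→2930, (E,hash)→4080, (A,merge)→16480, (E,merge)→32630, (A,nl)→51200, (E,nl)→121080; best=2930 via (A,hash)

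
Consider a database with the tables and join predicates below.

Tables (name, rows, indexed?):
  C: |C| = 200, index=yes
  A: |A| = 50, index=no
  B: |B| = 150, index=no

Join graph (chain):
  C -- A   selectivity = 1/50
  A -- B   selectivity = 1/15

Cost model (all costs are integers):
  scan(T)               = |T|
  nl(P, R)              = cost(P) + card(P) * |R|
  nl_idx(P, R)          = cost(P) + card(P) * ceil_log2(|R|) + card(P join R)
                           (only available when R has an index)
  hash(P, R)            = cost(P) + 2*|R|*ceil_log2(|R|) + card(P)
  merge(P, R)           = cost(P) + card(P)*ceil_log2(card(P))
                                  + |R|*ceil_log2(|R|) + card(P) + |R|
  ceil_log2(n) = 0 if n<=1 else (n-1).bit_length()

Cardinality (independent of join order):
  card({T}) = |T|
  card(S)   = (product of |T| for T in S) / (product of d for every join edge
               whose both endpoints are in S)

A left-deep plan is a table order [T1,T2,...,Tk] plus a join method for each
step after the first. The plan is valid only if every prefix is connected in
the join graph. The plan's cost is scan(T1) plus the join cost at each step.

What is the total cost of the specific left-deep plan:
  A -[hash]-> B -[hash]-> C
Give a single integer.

step 1: scan A: cost=50, card=50
step 2: join B via hash
    card(P join B) = 50*150/(15) = 500
    cost = 50 + 2*150*8 + 50 = 2500
step 3: join C via hash
    card(P join C) = 500*200/(50) = 2000
    cost = 2500 + 2*200*8 + 500 = 6200

6200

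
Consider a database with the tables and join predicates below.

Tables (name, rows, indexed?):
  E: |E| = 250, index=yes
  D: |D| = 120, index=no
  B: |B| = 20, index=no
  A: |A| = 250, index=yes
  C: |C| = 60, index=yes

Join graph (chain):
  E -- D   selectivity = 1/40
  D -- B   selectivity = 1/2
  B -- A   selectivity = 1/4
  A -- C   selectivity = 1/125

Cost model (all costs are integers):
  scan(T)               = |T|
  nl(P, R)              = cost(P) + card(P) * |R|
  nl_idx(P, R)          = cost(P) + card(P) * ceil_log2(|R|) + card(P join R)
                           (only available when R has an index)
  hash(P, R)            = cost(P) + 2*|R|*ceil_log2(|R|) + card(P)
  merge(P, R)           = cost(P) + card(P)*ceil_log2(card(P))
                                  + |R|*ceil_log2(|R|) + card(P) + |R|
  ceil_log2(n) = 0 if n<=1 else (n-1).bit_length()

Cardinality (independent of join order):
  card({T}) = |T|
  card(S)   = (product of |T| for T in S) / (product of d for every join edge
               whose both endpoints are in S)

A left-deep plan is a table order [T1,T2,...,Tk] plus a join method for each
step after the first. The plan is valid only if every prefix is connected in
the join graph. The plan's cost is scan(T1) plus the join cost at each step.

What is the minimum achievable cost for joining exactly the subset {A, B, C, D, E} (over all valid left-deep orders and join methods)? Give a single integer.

43260

Selinger DP over subsets of {A,B,C,D,E}:
  {E}: scan cost=250, card=250
  {D}: scan cost=120, card=120
  {B}: scan cost=20, card=20
  {A}: scan cost=250, card=250
  {C}: scan cost=60, card=60
  {DE}: card=750; try (E,nl_idx)→1830, (D,hash)→2180, (E,merge)→3330, (D,merge)→3460, (E,hash)→4240, (E,nl)→30120 …(+1); best=1830 via (E,nl_idx)
  {BD}: card=1200; try (B,hash)→440, (D,merge)→1100, (B,merge)→1200, (D,hash)→1720, (D,nl)→2420, (B,nl)→2520; best=440 via (B,hash)
  {AB}: card=1250; try (B,hash)→700, (A,nl_idx)→1430, (A,merge)→2390, (B,merge)→2620, (A,hash)→4040, (A,nl)→5020 …(+1); best=700 via (B,hash)
  {AC}: card=120; try (A,nl_idx)→660, (C,hash)→1220, (C,nl_idx)→1870, (A,merge)→2730, (C,merge)→2920, (A,hash)→4120 …(+2); best=660 via (A,nl_idx)
  {BDE}: card=7500; try (B,hash)→2780, (E,hash)→5640, (B,merge)→10200, (B,nl)→16830, (E,merge)→17090, (E,nl_idx)→17540 …(+1); best=2780 via (B,hash)
  {ABD}: card=75000; try (D,hash)→3630, (A,hash)→5640, (D,merge)→16660, (A,merge)→17090, (A,nl_idx)→85040, (D,nl)→150700 …(+1); best=3630 via (D,hash)
  {ABC}: card=600; try (B,hash)→980, (B,merge)→1740, (C,hash)→2670, (B,nl)→3060, (C,nl_idx)→8800, (C,merge)→16120 …(+1); best=980 via (B,hash)
  {ABDE}: card=468750; try (A,hash)→14280, (E,hash)→82630, (A,merge)→110030, (A,nl_idx)→531530, (E,nl_idx)→1072380, (E,merge)→1355880 …(+2); best=14280 via (A,hash)
  {ABCD}: card=36000; try (D,hash)→3260, (D,merge)→8540, (D,nl)→72980, (C,hash)→79350, (C,nl_idx)→489630, (C,merge)→1354050 …(+1); best=3260 via (D,hash)
  {ABCDE}: card=225000; try (E,hash)→43260, (C,hash)→483750, (E,nl_idx)→516260, (E,merge)→617510, (C,nl_idx)→3051780, (E,nl)→9003260 …(+2); best=43260 via (E,hash)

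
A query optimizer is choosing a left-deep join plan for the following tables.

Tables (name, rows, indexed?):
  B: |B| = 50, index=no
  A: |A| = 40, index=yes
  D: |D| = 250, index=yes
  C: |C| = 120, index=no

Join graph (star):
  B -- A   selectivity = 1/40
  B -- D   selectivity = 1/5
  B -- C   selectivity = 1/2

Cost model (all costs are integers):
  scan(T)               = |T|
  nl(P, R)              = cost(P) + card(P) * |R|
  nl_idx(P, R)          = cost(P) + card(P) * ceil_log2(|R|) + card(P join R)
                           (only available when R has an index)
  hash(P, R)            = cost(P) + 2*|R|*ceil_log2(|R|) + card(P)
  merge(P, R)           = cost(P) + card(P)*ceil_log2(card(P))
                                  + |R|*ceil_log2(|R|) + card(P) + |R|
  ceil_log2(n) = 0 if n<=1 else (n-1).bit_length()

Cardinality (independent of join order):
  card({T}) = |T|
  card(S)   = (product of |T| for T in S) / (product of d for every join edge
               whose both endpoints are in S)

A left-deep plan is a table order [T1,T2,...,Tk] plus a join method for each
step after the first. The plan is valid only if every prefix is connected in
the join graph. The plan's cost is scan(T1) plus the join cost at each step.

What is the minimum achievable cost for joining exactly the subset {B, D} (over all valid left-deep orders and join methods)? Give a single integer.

Selinger DP over subsets of {B,D}:
  {B}: scan cost=50, card=50
  {D}: scan cost=250, card=250
  {BD}: card=2500; try (B,hash)→1100, (D,merge)→2650, (B,merge)→2850, (D,nl_idx)→2950, (D,hash)→4100, (D,nl)→12550 …(+1); best=1100 via (B,hash)

1100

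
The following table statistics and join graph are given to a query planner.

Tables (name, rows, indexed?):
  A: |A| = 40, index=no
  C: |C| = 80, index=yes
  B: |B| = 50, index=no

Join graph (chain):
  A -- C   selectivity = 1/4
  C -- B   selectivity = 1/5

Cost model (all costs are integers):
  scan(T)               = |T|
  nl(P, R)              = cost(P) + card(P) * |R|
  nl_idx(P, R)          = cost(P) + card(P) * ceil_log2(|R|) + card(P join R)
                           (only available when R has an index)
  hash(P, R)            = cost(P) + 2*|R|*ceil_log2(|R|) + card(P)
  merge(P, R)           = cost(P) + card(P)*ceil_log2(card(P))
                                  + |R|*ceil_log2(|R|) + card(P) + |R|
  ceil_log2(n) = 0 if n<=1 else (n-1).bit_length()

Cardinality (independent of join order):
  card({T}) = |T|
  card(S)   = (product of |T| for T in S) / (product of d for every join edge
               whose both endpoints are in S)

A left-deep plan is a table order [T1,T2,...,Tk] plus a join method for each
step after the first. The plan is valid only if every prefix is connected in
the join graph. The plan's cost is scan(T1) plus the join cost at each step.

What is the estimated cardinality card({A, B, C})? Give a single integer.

Tables in S: A(40), B(50), C(80)
Edges inside S: A-C(d=4), C-B(d=5)
numerator = 40 * 50 * 80 = 160000
denominator = 4 * 5 = 20
card(S) = 160000 / 20 = 8000

8000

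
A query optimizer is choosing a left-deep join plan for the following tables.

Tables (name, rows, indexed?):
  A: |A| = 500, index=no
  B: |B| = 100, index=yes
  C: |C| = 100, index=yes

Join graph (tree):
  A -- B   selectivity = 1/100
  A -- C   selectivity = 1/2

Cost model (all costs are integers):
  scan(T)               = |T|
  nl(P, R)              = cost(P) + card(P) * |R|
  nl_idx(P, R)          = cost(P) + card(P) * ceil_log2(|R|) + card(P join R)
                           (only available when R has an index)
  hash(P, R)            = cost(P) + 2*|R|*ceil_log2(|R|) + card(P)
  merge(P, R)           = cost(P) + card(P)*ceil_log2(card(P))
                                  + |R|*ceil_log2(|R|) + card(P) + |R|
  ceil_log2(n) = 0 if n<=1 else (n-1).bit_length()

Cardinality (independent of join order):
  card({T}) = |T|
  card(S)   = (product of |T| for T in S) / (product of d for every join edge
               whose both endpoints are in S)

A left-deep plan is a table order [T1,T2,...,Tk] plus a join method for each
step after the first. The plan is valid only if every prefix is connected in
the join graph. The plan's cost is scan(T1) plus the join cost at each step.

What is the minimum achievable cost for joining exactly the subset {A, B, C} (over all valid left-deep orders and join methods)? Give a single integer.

4300

Selinger DP over subsets of {A,B,C}:
  {A}: scan cost=500, card=500
  {B}: scan cost=100, card=100
  {C}: scan cost=100, card=100
  {AB}: card=500; try (B,hash)→2400, (B,nl_idx)→4500, (A,merge)→5900, (B,merge)→6300, (A,hash)→9200, (A,nl)→50100 …(+1); best=2400 via (B,hash)
  {AC}: card=25000; try (C,hash)→2400, (A,merge)→5900, (C,merge)→6300, (A,hash)→9200, (C,nl_idx)→29000, (A,nl)→50100 …(+1); best=2400 via (C,hash)
  {ABC}: card=25000; try (C,hash)→4300, (C,merge)→8200, (B,hash)→28800, (C,nl_idx)→30900, (C,nl)→52400, (B,nl_idx)→202400 …(+2); best=4300 via (C,hash)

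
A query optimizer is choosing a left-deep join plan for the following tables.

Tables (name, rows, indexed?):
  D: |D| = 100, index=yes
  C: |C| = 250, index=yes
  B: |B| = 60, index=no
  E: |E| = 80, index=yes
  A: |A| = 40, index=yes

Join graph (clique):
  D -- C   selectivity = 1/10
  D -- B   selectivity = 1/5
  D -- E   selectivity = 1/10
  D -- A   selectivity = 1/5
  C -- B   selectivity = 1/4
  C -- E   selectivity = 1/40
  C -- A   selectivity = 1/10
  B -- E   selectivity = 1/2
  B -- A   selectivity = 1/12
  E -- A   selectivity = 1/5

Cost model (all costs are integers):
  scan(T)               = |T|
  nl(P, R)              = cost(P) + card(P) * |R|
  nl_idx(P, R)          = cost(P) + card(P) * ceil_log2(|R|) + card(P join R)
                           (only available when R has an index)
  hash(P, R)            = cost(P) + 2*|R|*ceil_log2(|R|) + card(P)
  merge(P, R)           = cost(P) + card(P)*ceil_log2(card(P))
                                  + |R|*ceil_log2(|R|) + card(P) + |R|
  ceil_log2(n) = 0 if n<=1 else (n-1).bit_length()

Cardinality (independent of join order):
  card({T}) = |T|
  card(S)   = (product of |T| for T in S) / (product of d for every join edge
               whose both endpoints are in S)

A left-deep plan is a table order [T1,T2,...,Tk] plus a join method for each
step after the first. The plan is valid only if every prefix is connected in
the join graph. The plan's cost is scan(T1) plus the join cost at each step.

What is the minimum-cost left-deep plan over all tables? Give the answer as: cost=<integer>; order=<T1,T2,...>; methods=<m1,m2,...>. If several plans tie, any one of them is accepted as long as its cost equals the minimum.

cost=4800; order=E,C,A,D,B; methods=nl_idx,hash,hash,hash

Selinger DP (subsets sized 1..n):
  {D}: scan cost=100, card=100
  {C}: scan cost=250, card=250
  {B}: scan cost=60, card=60
  {E}: scan cost=80, card=80
  {A}: scan cost=40, card=40
  {CD}: card=2500; try (D,hash)→1900, (C,merge)→3150, (D,merge)→3300, (C,nl_idx)→3400, (C,hash)→4200, (D,nl_idx)→4500 …(+2); best=1900 via (D,hash)
  {BD}: card=1200; try (B,hash)→920, (D,merge)→1280, (B,merge)→1320, (D,hash)→1520, (D,nl_idx)→1680, (D,nl)→6060 …(+1); best=920 via (B,hash)
  {DE}: card=800; try (E,hash)→1320, (D,nl_idx)→1440, (D,merge)→1520, (E,merge)→1540, (D,hash)→1560, (E,nl_idx)→1600 …(+2); best=1320 via (E,hash)
  {AD}: card=800; try (A,hash)→680, (D,merge)→1120, (D,nl_idx)→1120, (A,merge)→1180, (D,hash)→1480, (A,nl_idx)→1500 …(+2); best=680 via (A,hash)
  {BC}: card=3750; try (B,hash)→1220, (C,merge)→2730, (B,merge)→2920, (C,hash)→4120, (C,nl_idx)→4290, (C,nl)→15060 …(+1); best=1220 via (B,hash)
  {CE}: card=500; try (C,nl_idx)→1220, (E,hash)→1620, (E,nl_idx)→2500, (C,merge)→2970, (E,merge)→3140, (C,hash)→4160 …(+2); best=1220 via (C,nl_idx)
  {AC}: card=1000; try (A,hash)→980, (C,nl_idx)→1360, (C,merge)→2570, (A,nl_idx)→2750, (A,merge)→2780, (C,hash)→4080 …(+2); best=980 via (A,hash)
  {BE}: card=2400; try (B,hash)→880, (E,merge)→1120, (B,merge)→1140, (E,hash)→1240, (E,nl_idx)→2880, (E,nl)→4860 …(+1); best=880 via (B,hash)
  {AB}: card=200; try (A,hash)→600, (A,nl_idx)→620, (B,merge)→740, (A,merge)→760, (B,hash)→800, (B,nl)→2440 …(+1); best=600 via (A,hash)
  {AE}: card=640; try (A,hash)→640, (E,merge)→960, (E,nl_idx)→960, (A,merge)→1000, (E,hash)→1200, (A,nl_idx)→1200 …(+2); best=640 via (A,hash)
  {BCD}: card=7500; try (B,hash)→5120, (C,hash)→6120, (D,hash)→6370, (C,merge)→17570, (C,nl_idx)→18020, (B,merge)→34820 …(+5); best=5120 via (B,hash)
  {CDE}: card=500; try (D,hash)→3120, (D,nl_idx)→5220, (E,hash)→5520, (C,hash)→6120, (D,merge)→7020, (C,nl_idx)→8220 …(+6); best=3120 via (D,hash)
  {ACD}: card=2000; try (D,hash)→3380, (A,hash)→4880, (C,hash)→5480, (C,nl_idx)→9080, (D,nl_idx)→9980, (C,merge)→11730 …(+6); best=3380 via (D,hash)
  {BDE}: card=4800; try (B,hash)→2840, (E,hash)→3240, (D,hash)→4680, (B,merge)→10540, (E,nl_idx)→14120, (E,merge)→15960 …(+5); best=2840 via (B,hash)
  {ABD}: card=800; try (D,hash)→2200, (B,hash)→2200, (A,hash)→2600, (D,nl_idx)→2800, (D,merge)→3200, (A,nl_idx)→8920 …(+5); best=2200 via (D,hash)
  {ADE}: card=1280; try (E,hash)→2600, (A,hash)→2600, (D,hash)→2680, (D,nl_idx)→6400, (A,nl_idx)→7400, (E,nl_idx)→7560 …(+6); best=2600 via (E,hash)
  {BCE}: card=3750; try (B,hash)→2440, (E,hash)→6090, (B,merge)→6640, (C,hash)→7280, (C,nl_idx)→23830, (E,nl_idx)→31220 …(+5); best=2440 via (B,hash)
  {ABC}: card=1250; try (B,hash)→2700, (C,nl_idx)→3450, (C,merge)→4650, (C,hash)→4800, (A,hash)→5450, (B,merge)→12400 …(+5); best=2700 via (B,hash)
  {ACE}: card=400; try (A,hash)→2200, (E,hash)→3100, (A,nl_idx)→4620, (C,hash)→5280, (C,nl_idx)→6160, (A,merge)→6500 …(+6); best=2200 via (A,hash)
  {ABE}: card=1600; try (E,hash)→1920, (B,hash)→2000, (E,merge)→3040, (E,nl_idx)→3600, (A,hash)→3760, (B,merge)→8100 …(+5); best=1920 via (E,hash)
  {BCDE}: card=750; try (B,hash)→4340, (D,hash)→7590, (B,merge)→8540, (C,hash)→11640, (E,hash)→13740, (D,nl_idx)→29440 …(+9); best=4340 via (B,hash)
  {ABCD}: card=500; try (D,hash)→5350, (B,hash)→6100, (C,hash)→7000, (C,nl_idx)→9100, (D,nl_idx)→11950, (A,hash)→13100 …(+9); best=5350 via (D,hash)
  {ACDE}: card=80; try (D,hash)→4000, (A,hash)→4100, (D,nl_idx)→5080, (A,nl_idx)→6200, (E,hash)→6500, (D,merge)→7000 …(+10); best=4000 via (D,hash)
  {ABDE}: card=640; try (E,hash)→4120, (B,hash)→4600, (D,hash)→4920, (A,hash)→8120, (E,nl_idx)→8440, (E,merge)→11640 …(+9); best=4120 via (E,hash)
  {ABCE}: card=250; try (B,hash)→3320, (E,hash)→5070, (B,merge)→6620, (A,hash)→6670, (C,hash)→7520, (E,nl_idx)→11700 …(+9); best=3320 via (B,hash)
  {ABCDE}: card=10; try (B,hash)→4800, (D,hash)→4970, (B,merge)→5060, (D,nl_idx)→5080, (A,hash)→5570, (D,merge)→6370 …(+13); best=4800 via (B,hash)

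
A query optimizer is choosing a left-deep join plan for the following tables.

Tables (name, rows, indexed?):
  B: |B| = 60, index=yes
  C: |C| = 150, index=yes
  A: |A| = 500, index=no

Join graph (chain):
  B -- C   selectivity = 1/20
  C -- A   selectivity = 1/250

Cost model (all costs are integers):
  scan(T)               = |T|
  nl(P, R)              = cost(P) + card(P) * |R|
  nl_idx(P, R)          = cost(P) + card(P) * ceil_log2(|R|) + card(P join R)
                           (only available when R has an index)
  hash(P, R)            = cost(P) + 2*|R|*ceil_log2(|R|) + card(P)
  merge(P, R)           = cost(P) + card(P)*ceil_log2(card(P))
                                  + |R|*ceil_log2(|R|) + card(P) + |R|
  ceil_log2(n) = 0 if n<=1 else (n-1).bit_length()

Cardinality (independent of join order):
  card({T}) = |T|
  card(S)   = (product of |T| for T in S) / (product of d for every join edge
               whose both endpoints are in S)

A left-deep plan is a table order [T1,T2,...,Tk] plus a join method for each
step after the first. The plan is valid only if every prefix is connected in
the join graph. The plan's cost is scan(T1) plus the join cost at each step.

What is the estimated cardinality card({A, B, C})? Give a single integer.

Tables in S: A(500), B(60), C(150)
Edges inside S: B-C(d=20), C-A(d=250)
numerator = 500 * 60 * 150 = 4500000
denominator = 20 * 250 = 5000
card(S) = 4500000 / 5000 = 900

900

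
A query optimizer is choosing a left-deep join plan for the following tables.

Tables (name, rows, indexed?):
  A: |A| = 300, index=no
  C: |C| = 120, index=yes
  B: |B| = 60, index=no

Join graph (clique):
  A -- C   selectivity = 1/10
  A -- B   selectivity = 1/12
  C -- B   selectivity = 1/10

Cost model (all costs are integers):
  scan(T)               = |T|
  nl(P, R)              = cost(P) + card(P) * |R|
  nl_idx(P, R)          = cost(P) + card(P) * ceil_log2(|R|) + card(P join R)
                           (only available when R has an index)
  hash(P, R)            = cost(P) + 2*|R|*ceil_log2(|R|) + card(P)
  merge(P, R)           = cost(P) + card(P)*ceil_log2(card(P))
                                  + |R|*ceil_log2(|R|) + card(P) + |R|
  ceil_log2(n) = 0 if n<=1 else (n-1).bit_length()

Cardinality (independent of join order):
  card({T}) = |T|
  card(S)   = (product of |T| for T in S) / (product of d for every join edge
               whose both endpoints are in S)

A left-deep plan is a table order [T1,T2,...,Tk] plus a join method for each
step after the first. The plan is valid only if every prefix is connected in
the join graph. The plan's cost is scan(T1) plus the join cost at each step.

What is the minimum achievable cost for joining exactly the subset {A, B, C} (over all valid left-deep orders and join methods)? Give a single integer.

4500

Selinger DP over subsets of {A,B,C}:
  {A}: scan cost=300, card=300
  {C}: scan cost=120, card=120
  {B}: scan cost=60, card=60
  {AC}: card=3600; try (C,hash)→2280, (A,merge)→4080, (C,merge)→4260, (A,hash)→5640, (C,nl_idx)→6000, (A,nl)→36120 …(+1); best=2280 via (C,hash)
  {AB}: card=1500; try (B,hash)→1320, (A,merge)→3480, (B,merge)→3720, (A,hash)→5520, (A,nl)→18060, (B,nl)→18300; best=1320 via (B,hash)
  {BC}: card=720; try (B,hash)→960, (C,nl_idx)→1200, (C,merge)→1440, (B,merge)→1500, (C,hash)→1800, (C,nl)→7260 …(+1); best=960 via (B,hash)
  {ABC}: card=1800; try (C,hash)→4500, (B,hash)→6600, (A,hash)→7080, (A,merge)→11880, (C,nl_idx)→13620, (C,merge)→20280 …(+4); best=4500 via (C,hash)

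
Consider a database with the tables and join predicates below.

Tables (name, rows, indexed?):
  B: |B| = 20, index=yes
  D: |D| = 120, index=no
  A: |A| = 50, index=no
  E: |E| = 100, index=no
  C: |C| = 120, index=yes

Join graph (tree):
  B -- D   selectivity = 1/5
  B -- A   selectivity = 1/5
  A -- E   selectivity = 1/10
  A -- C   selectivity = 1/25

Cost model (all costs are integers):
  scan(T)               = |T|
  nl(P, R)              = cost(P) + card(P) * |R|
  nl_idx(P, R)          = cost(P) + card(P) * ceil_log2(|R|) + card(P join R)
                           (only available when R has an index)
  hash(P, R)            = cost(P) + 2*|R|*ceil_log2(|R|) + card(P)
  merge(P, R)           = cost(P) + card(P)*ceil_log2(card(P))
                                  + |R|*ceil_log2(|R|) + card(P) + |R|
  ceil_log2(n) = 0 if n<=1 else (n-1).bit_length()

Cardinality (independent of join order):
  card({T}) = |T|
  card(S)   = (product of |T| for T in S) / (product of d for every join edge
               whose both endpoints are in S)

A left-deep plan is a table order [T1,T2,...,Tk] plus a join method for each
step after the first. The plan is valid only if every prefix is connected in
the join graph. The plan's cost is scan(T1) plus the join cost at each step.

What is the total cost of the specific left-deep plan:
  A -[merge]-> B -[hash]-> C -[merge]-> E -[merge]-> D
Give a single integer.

step 1: scan A: cost=50, card=50
step 2: join B via merge
    card(P join B) = 50*20/(5) = 200
    cost = 50 + 50*6 + 20*5 + 50 + 20 = 520
step 3: join C via hash
    card(P join C) = 200*120/(25) = 960
    cost = 520 + 2*120*7 + 200 = 2400
step 4: join E via merge
    card(P join E) = 960*100/(10) = 9600
    cost = 2400 + 960*10 + 100*7 + 960 + 100 = 13760
step 5: join D via merge
    card(P join D) = 9600*120/(5) = 230400
    cost = 13760 + 9600*14 + 120*7 + 9600 + 120 = 158720

158720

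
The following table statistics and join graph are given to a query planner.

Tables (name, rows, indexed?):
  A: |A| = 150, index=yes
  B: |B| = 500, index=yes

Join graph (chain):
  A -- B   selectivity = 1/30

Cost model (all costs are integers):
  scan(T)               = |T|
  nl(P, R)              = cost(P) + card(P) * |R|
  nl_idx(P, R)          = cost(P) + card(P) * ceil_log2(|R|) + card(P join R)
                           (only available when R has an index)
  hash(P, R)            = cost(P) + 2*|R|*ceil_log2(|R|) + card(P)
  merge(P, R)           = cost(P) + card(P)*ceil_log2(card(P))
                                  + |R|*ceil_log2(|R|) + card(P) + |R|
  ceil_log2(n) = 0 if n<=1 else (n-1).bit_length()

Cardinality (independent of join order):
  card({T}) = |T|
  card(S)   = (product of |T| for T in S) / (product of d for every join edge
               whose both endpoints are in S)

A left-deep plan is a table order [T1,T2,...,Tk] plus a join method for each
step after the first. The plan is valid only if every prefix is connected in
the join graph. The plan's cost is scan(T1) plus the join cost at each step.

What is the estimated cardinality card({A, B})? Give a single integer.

2500

Tables in S: A(150), B(500)
Edges inside S: A-B(d=30)
numerator = 150 * 500 = 75000
denominator = 30 = 30
card(S) = 75000 / 30 = 2500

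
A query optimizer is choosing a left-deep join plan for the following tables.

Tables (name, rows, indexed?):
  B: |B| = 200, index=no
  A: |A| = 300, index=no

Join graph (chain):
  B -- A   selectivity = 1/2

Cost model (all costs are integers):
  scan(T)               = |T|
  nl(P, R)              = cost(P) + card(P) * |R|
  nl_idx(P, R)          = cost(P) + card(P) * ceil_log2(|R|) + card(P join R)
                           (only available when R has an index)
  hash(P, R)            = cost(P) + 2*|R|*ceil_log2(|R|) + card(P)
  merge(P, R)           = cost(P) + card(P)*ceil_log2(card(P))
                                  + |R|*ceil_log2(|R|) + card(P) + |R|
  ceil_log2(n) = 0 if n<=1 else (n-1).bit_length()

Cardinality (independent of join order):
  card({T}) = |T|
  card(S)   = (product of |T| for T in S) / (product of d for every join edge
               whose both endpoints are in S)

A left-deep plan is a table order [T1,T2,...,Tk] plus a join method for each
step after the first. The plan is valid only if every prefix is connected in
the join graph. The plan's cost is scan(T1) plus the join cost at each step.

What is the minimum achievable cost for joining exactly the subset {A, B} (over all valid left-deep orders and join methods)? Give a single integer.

3800

Selinger DP over subsets of {A,B}:
  {B}: scan cost=200, card=200
  {A}: scan cost=300, card=300
  {AB}: card=30000; try (B,hash)→3800, (A,merge)→5000, (B,merge)→5100, (A,hash)→5800, (A,nl)→60200, (B,nl)→60300; best=3800 via (B,hash)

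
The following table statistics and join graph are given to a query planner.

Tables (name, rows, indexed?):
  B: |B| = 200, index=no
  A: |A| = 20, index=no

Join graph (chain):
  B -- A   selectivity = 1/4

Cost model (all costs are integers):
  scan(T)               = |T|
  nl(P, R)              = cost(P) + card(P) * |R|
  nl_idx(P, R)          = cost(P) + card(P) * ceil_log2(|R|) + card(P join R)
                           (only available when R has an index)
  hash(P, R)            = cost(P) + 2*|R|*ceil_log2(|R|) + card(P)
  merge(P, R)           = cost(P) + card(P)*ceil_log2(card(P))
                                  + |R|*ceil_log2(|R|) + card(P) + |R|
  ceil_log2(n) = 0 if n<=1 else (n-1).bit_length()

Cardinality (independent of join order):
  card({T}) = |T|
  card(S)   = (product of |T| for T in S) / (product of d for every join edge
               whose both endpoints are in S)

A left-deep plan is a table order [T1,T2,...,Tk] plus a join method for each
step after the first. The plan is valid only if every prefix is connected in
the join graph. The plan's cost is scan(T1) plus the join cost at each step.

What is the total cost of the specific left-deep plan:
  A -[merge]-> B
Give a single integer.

1940

step 1: scan A: cost=20, card=20
step 2: join B via merge
    card(P join B) = 20*200/(4) = 1000
    cost = 20 + 20*5 + 200*8 + 20 + 200 = 1940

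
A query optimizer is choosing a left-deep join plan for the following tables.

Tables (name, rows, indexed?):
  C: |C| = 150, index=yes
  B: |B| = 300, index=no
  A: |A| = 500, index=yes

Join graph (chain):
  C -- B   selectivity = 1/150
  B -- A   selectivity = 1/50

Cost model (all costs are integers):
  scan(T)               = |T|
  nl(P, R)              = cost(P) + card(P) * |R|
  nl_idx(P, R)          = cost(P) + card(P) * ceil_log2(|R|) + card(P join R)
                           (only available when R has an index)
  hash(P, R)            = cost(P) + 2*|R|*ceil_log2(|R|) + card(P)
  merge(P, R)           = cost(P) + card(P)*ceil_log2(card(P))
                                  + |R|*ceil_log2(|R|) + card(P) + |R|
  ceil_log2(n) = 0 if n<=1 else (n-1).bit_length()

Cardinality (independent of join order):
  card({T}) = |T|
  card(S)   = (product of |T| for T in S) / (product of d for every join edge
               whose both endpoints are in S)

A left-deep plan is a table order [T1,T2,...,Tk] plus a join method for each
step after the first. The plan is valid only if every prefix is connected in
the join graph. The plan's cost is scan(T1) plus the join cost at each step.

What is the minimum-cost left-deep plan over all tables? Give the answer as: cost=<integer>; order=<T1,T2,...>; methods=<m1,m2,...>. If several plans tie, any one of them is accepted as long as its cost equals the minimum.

cost=8700; order=B,C,A; methods=hash,nl_idx

Selinger DP (subsets sized 1..n):
  {C}: scan cost=150, card=150
  {B}: scan cost=300, card=300
  {A}: scan cost=500, card=500
  {BC}: card=300; try (C,hash)→3000, (C,nl_idx)→3000, (B,merge)→4500, (C,merge)→4650, (B,hash)→5700, (B,nl)→45150 …(+1); best=3000 via (C,hash)
  {AB}: card=3000; try (A,nl_idx)→6000, (B,hash)→6400, (A,merge)→8300, (B,merge)→8500, (A,hash)→9600, (A,nl)→150300 …(+1); best=6000 via (A,nl_idx)
  {ABC}: card=3000; try (A,nl_idx)→8700, (A,merge)→11000, (C,hash)→11400, (A,hash)→12300, (C,nl_idx)→33000, (C,merge)→46350 …(+2); best=8700 via (A,nl_idx)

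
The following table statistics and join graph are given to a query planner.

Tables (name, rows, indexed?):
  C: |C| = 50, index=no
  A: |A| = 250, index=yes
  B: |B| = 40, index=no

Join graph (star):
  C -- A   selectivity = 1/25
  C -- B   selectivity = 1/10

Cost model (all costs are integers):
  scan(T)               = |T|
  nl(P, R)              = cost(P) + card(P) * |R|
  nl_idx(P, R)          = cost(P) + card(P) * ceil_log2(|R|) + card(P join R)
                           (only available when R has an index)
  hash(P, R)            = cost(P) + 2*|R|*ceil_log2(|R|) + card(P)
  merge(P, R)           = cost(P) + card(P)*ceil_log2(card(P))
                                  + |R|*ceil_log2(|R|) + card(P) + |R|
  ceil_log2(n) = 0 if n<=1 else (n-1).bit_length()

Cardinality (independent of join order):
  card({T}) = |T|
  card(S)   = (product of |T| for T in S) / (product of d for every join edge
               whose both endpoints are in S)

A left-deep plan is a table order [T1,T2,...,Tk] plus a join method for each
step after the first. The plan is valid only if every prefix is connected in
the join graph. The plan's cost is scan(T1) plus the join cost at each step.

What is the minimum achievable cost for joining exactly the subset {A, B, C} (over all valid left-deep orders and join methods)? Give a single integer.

Selinger DP over subsets of {A,B,C}:
  {C}: scan cost=50, card=50
  {A}: scan cost=250, card=250
  {B}: scan cost=40, card=40
  {AC}: card=500; try (A,nl_idx)→950, (C,hash)→1100, (A,merge)→2650, (C,merge)→2850, (A,hash)→4100, (A,nl)→12550 …(+1); best=950 via (A,nl_idx)
  {BC}: card=200; try (B,hash)→580, (C,merge)→670, (C,hash)→680, (B,merge)→680, (C,nl)→2040, (B,nl)→2050; best=580 via (B,hash)
  {ABC}: card=2000; try (B,hash)→1930, (A,nl_idx)→4180, (A,merge)→4630, (A,hash)→4780, (B,merge)→6230, (B,nl)→20950 …(+1); best=1930 via (B,hash)

1930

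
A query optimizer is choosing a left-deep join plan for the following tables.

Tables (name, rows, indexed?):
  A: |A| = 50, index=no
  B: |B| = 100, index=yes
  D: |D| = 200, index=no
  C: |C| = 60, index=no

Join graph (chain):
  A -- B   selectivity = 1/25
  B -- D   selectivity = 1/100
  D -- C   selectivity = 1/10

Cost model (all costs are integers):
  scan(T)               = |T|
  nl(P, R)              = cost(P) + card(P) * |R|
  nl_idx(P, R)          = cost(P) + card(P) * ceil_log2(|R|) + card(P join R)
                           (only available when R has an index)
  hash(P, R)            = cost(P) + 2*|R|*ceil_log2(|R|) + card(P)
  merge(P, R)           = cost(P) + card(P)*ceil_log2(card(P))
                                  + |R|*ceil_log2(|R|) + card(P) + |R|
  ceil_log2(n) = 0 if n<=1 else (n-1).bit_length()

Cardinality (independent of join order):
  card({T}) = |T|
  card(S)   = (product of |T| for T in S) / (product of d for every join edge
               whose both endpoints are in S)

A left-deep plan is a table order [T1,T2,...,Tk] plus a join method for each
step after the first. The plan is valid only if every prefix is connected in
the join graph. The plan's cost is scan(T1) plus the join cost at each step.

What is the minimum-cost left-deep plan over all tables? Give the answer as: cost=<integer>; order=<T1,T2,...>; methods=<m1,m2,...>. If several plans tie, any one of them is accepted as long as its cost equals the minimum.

Selinger DP (subsets sized 1..n):
  {A}: scan cost=50, card=50
  {B}: scan cost=100, card=100
  {D}: scan cost=200, card=200
  {C}: scan cost=60, card=60
  {AB}: card=200; try (B,nl_idx)→600, (A,hash)→800, (B,merge)→1200, (A,merge)→1250, (B,hash)→1500, (B,nl)→5050 …(+1); best=600 via (B,nl_idx)
  {BD}: card=200; try (B,hash)→1800, (B,nl_idx)→1800, (D,merge)→2700, (B,merge)→2800, (D,hash)→3400, (D,nl)→20100 …(+1); best=1800 via (B,hash)
  {CD}: card=1200; try (C,hash)→1120, (D,merge)→2280, (C,merge)→2420, (D,hash)→3320, (D,nl)→12060, (C,nl)→12200; best=1120 via (C,hash)
  {ABD}: card=400; try (A,hash)→2600, (A,merge)→3950, (D,hash)→4000, (D,merge)→4200, (A,nl)→11800, (D,nl)→40600; best=2600 via (A,hash)
  {BCD}: card=1200; try (C,hash)→2720, (B,hash)→3720, (C,merge)→4020, (B,nl_idx)→10720, (C,nl)→13800, (B,merge)→16320 …(+1); best=2720 via (C,hash)
  {ABCD}: card=2400; try (C,hash)→3720, (A,hash)→4520, (C,merge)→7020, (A,merge)→17470, (C,nl)→26600, (A,nl)→62720; best=3720 via (C,hash)

cost=3720; order=D,B,A,C; methods=hash,hash,hash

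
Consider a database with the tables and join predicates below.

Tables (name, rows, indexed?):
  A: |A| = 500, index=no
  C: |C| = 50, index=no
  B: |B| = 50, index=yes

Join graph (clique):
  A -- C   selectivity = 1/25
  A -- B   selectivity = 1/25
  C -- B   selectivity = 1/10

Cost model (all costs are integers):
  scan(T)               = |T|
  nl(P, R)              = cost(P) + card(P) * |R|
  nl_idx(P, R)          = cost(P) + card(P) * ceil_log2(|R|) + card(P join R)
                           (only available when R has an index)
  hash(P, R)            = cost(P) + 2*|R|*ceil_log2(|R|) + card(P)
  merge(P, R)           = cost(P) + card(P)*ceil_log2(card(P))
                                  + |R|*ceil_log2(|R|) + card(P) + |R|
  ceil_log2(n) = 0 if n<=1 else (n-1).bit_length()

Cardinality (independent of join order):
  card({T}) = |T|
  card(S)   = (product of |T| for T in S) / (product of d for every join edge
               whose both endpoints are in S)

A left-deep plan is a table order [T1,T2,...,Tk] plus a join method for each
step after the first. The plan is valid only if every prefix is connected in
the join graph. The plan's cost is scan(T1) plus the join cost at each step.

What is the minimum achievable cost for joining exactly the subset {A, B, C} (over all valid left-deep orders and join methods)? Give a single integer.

3200

Selinger DP over subsets of {A,B,C}:
  {A}: scan cost=500, card=500
  {C}: scan cost=50, card=50
  {B}: scan cost=50, card=50
  {AC}: card=1000; try (C,hash)→1600, (A,merge)→5400, (C,merge)→5850, (A,hash)→9100, (A,nl)→25050, (C,nl)→25500; best=1600 via (C,hash)
  {AB}: card=1000; try (B,hash)→1600, (B,nl_idx)→4500, (A,merge)→5400, (B,merge)→5850, (A,hash)→9100, (A,nl)→25050 …(+1); best=1600 via (B,hash)
  {BC}: card=250; try (B,nl_idx)→600, (C,hash)→700, (B,hash)→700, (C,merge)→750, (B,merge)→750, (C,nl)→2550 …(+1); best=600 via (B,nl_idx)
  {ABC}: card=200; try (C,hash)→3200, (B,hash)→3200, (B,nl_idx)→7800, (A,merge)→7850, (A,hash)→9850, (C,merge)→12950 …(+4); best=3200 via (C,hash)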